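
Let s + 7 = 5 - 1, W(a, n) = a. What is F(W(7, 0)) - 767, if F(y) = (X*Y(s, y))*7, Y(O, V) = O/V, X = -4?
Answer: -755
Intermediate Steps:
s = -3 (s = -7 + (5 - 1) = -7 + 4 = -3)
F(y) = 84/y (F(y) = -(-12)/y*7 = (12/y)*7 = 84/y)
F(W(7, 0)) - 767 = 84/7 - 767 = 84*(⅐) - 767 = 12 - 767 = -755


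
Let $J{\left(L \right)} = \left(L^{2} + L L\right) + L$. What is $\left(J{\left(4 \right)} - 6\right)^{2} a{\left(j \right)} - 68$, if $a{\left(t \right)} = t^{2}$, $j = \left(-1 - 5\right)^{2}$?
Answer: $1166332$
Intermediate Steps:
$J{\left(L \right)} = L + 2 L^{2}$ ($J{\left(L \right)} = \left(L^{2} + L^{2}\right) + L = 2 L^{2} + L = L + 2 L^{2}$)
$j = 36$ ($j = \left(-6\right)^{2} = 36$)
$\left(J{\left(4 \right)} - 6\right)^{2} a{\left(j \right)} - 68 = \left(4 \left(1 + 2 \cdot 4\right) - 6\right)^{2} \cdot 36^{2} - 68 = \left(4 \left(1 + 8\right) - 6\right)^{2} \cdot 1296 - 68 = \left(4 \cdot 9 - 6\right)^{2} \cdot 1296 - 68 = \left(36 - 6\right)^{2} \cdot 1296 - 68 = 30^{2} \cdot 1296 - 68 = 900 \cdot 1296 - 68 = 1166400 - 68 = 1166332$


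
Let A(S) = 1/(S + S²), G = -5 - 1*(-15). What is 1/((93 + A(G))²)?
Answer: 12100/104673361 ≈ 0.00011560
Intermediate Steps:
G = 10 (G = -5 + 15 = 10)
1/((93 + A(G))²) = 1/((93 + 1/(10*(1 + 10)))²) = 1/((93 + (⅒)/11)²) = 1/((93 + (⅒)*(1/11))²) = 1/((93 + 1/110)²) = 1/((10231/110)²) = 1/(104673361/12100) = 12100/104673361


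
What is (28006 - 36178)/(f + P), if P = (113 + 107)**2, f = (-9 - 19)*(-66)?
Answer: -2043/12562 ≈ -0.16263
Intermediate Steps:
f = 1848 (f = -28*(-66) = 1848)
P = 48400 (P = 220**2 = 48400)
(28006 - 36178)/(f + P) = (28006 - 36178)/(1848 + 48400) = -8172/50248 = -8172*1/50248 = -2043/12562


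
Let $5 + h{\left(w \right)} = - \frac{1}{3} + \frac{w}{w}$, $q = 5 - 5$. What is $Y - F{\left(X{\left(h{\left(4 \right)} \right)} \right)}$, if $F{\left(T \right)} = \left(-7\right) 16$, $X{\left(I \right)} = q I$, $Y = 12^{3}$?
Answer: $1840$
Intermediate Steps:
$Y = 1728$
$q = 0$ ($q = 5 - 5 = 0$)
$h{\left(w \right)} = - \frac{13}{3}$ ($h{\left(w \right)} = -5 + \left(- \frac{1}{3} + \frac{w}{w}\right) = -5 + \left(\left(-1\right) \frac{1}{3} + 1\right) = -5 + \left(- \frac{1}{3} + 1\right) = -5 + \frac{2}{3} = - \frac{13}{3}$)
$X{\left(I \right)} = 0$ ($X{\left(I \right)} = 0 I = 0$)
$F{\left(T \right)} = -112$
$Y - F{\left(X{\left(h{\left(4 \right)} \right)} \right)} = 1728 - -112 = 1728 + 112 = 1840$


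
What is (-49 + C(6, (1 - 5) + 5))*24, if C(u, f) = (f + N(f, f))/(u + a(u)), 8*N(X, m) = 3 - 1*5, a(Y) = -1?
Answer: -5862/5 ≈ -1172.4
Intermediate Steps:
N(X, m) = -1/4 (N(X, m) = (3 - 1*5)/8 = (3 - 5)/8 = (1/8)*(-2) = -1/4)
C(u, f) = (-1/4 + f)/(-1 + u) (C(u, f) = (f - 1/4)/(u - 1) = (-1/4 + f)/(-1 + u))
(-49 + C(6, (1 - 5) + 5))*24 = (-49 + (-1/4 + ((1 - 5) + 5))/(-1 + 6))*24 = (-49 + (-1/4 + (-4 + 5))/5)*24 = (-49 + (-1/4 + 1)/5)*24 = (-49 + (1/5)*(3/4))*24 = (-49 + 3/20)*24 = -977/20*24 = -5862/5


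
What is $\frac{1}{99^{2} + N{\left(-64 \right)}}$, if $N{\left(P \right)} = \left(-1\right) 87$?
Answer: $\frac{1}{9714} \approx 0.00010294$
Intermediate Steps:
$N{\left(P \right)} = -87$
$\frac{1}{99^{2} + N{\left(-64 \right)}} = \frac{1}{99^{2} - 87} = \frac{1}{9801 - 87} = \frac{1}{9714}$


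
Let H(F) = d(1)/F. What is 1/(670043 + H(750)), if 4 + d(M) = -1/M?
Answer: 150/100506449 ≈ 1.4924e-6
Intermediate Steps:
d(M) = -4 - 1/M
H(F) = -5/F (H(F) = (-4 - 1/1)/F = (-4 - 1*1)/F = (-4 - 1)/F = -5/F)
1/(670043 + H(750)) = 1/(670043 - 5/750) = 1/(670043 - 5*1/750) = 1/(670043 - 1/150) = 1/(100506449/150) = 150/100506449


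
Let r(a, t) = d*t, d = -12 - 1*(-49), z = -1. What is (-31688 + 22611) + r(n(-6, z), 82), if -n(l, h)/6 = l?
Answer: -6043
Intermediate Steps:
d = 37 (d = -12 + 49 = 37)
n(l, h) = -6*l
r(a, t) = 37*t
(-31688 + 22611) + r(n(-6, z), 82) = (-31688 + 22611) + 37*82 = -9077 + 3034 = -6043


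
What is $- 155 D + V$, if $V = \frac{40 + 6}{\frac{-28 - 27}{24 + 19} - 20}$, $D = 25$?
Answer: $- \frac{3547603}{915} \approx -3877.2$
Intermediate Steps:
$V = - \frac{1978}{915}$ ($V = \frac{46}{- \frac{55}{43} - 20} = \frac{46}{- \frac{915}{43}} = 46 \left(- \frac{43}{915}\right) = - \frac{1978}{915} \approx -2.1617$)
$- 155 D + V = \left(-155\right) 25 - \frac{1978}{915} = -3875 - \frac{1978}{915} = - \frac{3547603}{915}$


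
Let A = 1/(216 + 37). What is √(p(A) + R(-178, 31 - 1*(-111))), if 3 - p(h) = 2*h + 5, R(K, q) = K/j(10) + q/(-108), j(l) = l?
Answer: I*√10951557870/22770 ≈ 4.5959*I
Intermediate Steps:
R(K, q) = -q/108 + K/10 (R(K, q) = K/10 + q/(-108) = K*(⅒) + q*(-1/108) = K/10 - q/108 = -q/108 + K/10)
A = 1/253 ≈ 0.0039526
p(h) = -2 - 2*h (p(h) = 3 - (2*h + 5) = 3 - (5 + 2*h) = 3 + (-5 - 2*h) = -2 - 2*h)
√(p(A) + R(-178, 31 - 1*(-111))) = √((-2 - 2*1/253) + (-(31 - 1*(-111))/108 + (⅒)*(-178))) = √((-2 - 2/253) + (-(31 + 111)/108 - 89/5)) = √(-508/253 + (-1/108*142 - 89/5)) = √(-508/253 + (-71/54 - 89/5)) = √(-508/253 - 5161/270) = √(-1442893/68310) = I*√10951557870/22770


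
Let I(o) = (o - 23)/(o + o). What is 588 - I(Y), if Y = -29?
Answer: 17026/29 ≈ 587.10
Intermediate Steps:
I(o) = (-23 + o)/(2*o) (I(o) = (-23 + o)/((2*o)) = (-23 + o)*(1/(2*o)) = (-23 + o)/(2*o))
588 - I(Y) = 588 - (-23 - 29)/(2*(-29)) = 588 - (-1)*(-52)/(2*29) = 588 - 1*26/29 = 588 - 26/29 = 17026/29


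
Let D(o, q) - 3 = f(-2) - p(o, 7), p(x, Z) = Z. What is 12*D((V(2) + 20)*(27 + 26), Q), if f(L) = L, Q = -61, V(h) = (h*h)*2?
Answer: -72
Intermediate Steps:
V(h) = 2*h**2 (V(h) = h**2*2 = 2*h**2)
D(o, q) = -6 (D(o, q) = 3 + (-2 - 1*7) = 3 + (-2 - 7) = 3 - 9 = -6)
12*D((V(2) + 20)*(27 + 26), Q) = 12*(-6) = -72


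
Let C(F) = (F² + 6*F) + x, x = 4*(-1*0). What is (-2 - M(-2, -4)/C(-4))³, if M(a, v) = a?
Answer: -729/64 ≈ -11.391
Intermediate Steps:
x = 0 (x = 4*0 = 0)
C(F) = F² + 6*F (C(F) = (F² + 6*F) + 0 = F² + 6*F)
(-2 - M(-2, -4)/C(-4))³ = (-2 - (-2)/((-4*(6 - 4))))³ = (-2 - (-2)/((-4*2)))³ = (-2 - (-2)/(-8))³ = (-2 - (-2)*(-1)/8)³ = (-2 - 1*¼)³ = (-2 - ¼)³ = (-9/4)³ = -729/64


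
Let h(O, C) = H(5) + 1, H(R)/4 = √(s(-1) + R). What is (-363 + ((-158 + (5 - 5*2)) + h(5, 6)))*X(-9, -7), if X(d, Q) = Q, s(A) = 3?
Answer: 3675 - 56*√2 ≈ 3595.8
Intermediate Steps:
H(R) = 4*√(3 + R)
h(O, C) = 1 + 8*√2 (h(O, C) = 4*√(3 + 5) + 1 = 4*√8 + 1 = 4*(2*√2) + 1 = 8*√2 + 1 = 1 + 8*√2)
(-363 + ((-158 + (5 - 5*2)) + h(5, 6)))*X(-9, -7) = (-363 + ((-158 + (5 - 5*2)) + (1 + 8*√2)))*(-7) = (-363 + ((-158 + (5 - 10)) + (1 + 8*√2)))*(-7) = (-363 + ((-158 - 5) + (1 + 8*√2)))*(-7) = (-363 + (-163 + (1 + 8*√2)))*(-7) = (-363 + (-162 + 8*√2))*(-7) = (-525 + 8*√2)*(-7) = 3675 - 56*√2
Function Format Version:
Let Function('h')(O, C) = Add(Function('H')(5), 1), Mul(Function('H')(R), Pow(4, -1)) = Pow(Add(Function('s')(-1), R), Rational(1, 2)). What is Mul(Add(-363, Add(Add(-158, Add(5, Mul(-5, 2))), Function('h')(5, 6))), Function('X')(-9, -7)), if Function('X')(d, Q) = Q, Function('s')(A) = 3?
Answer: Add(3675, Mul(-56, Pow(2, Rational(1, 2)))) ≈ 3595.8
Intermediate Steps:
Function('H')(R) = Mul(4, Pow(Add(3, R), Rational(1, 2)))
Function('h')(O, C) = Add(1, Mul(8, Pow(2, Rational(1, 2)))) (Function('h')(O, C) = Add(Mul(4, Pow(Add(3, 5), Rational(1, 2))), 1) = Add(Mul(4, Pow(8, Rational(1, 2))), 1) = Add(Mul(4, Mul(2, Pow(2, Rational(1, 2)))), 1) = Add(Mul(8, Pow(2, Rational(1, 2))), 1) = Add(1, Mul(8, Pow(2, Rational(1, 2)))))
Mul(Add(-363, Add(Add(-158, Add(5, Mul(-5, 2))), Function('h')(5, 6))), Function('X')(-9, -7)) = Mul(Add(-363, Add(Add(-158, Add(5, Mul(-5, 2))), Add(1, Mul(8, Pow(2, Rational(1, 2)))))), -7) = Mul(Add(-363, Add(Add(-158, Add(5, -10)), Add(1, Mul(8, Pow(2, Rational(1, 2)))))), -7) = Mul(Add(-363, Add(Add(-158, -5), Add(1, Mul(8, Pow(2, Rational(1, 2)))))), -7) = Mul(Add(-363, Add(-163, Add(1, Mul(8, Pow(2, Rational(1, 2)))))), -7) = Mul(Add(-363, Add(-162, Mul(8, Pow(2, Rational(1, 2))))), -7) = Mul(Add(-525, Mul(8, Pow(2, Rational(1, 2)))), -7) = Add(3675, Mul(-56, Pow(2, Rational(1, 2))))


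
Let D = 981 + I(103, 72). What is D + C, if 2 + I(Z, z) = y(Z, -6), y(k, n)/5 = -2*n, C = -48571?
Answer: -47532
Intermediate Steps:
y(k, n) = -10*n (y(k, n) = 5*(-2*n) = -10*n)
I(Z, z) = 58 (I(Z, z) = -2 - 10*(-6) = -2 + 60 = 58)
D = 1039 (D = 981 + 58 = 1039)
D + C = 1039 - 48571 = -47532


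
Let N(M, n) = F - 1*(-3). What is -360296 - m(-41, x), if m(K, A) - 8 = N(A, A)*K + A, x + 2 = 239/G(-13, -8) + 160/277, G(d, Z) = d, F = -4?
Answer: -1297531020/3601 ≈ -3.6033e+5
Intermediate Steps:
N(M, n) = -1 (N(M, n) = -4 - 1*(-3) = -4 + 3 = -1)
x = -71325/3601 (x = -2 + (239/(-13) + 160/277) = -2 + (239*(-1/13) + 160*(1/277)) = -2 + (-239/13 + 160/277) = -2 - 64123/3601 = -71325/3601 ≈ -19.807)
m(K, A) = 8 + A - K (m(K, A) = 8 + (-K + A) = 8 + (A - K) = 8 + A - K)
-360296 - m(-41, x) = -360296 - (8 - 71325/3601 - 1*(-41)) = -360296 - (8 - 71325/3601 + 41) = -360296 - 1*105124/3601 = -360296 - 105124/3601 = -1297531020/3601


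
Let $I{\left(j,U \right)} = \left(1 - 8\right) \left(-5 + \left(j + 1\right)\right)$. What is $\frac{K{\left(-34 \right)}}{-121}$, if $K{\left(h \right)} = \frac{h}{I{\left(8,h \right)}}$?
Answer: $- \frac{17}{1694} \approx -0.010035$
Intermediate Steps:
$I{\left(j,U \right)} = 28 - 7 j$ ($I{\left(j,U \right)} = - 7 \left(-5 + \left(1 + j\right)\right) = - 7 \left(-4 + j\right) = 28 - 7 j$)
$K{\left(h \right)} = - \frac{h}{28}$ ($K{\left(h \right)} = \frac{h}{28 - 56} = \frac{h}{-28} = h \left(- \frac{1}{28}\right) = - \frac{h}{28}$)
$\frac{K{\left(-34 \right)}}{-121} = \frac{\left(- \frac{1}{28}\right) \left(-34\right)}{-121} = \frac{17}{14} \left(- \frac{1}{121}\right) = - \frac{17}{1694}$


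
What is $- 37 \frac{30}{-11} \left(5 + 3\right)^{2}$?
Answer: $\frac{71040}{11} \approx 6458.2$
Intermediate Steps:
$- 37 \frac{30}{-11} \left(5 + 3\right)^{2} = - 37 \cdot 30 \left(- \frac{1}{11}\right) 8^{2} = \left(-37\right) \left(- \frac{30}{11}\right) 64 = \frac{1110}{11} \cdot 64 = \frac{71040}{11}$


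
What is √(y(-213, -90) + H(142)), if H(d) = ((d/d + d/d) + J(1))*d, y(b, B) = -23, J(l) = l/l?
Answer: √403 ≈ 20.075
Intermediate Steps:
J(l) = 1
H(d) = 3*d (H(d) = ((d/d + d/d) + 1)*d = ((1 + 1) + 1)*d = (2 + 1)*d = 3*d)
√(y(-213, -90) + H(142)) = √(-23 + 3*142) = √(-23 + 426) = √403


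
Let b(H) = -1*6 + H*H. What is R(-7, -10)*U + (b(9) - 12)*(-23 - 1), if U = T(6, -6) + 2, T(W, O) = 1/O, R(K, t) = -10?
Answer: -4591/3 ≈ -1530.3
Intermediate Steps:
b(H) = -6 + H**2
U = 11/6 (U = 1/(-6) + 2 = -1/6 + 2 = 11/6 ≈ 1.8333)
R(-7, -10)*U + (b(9) - 12)*(-23 - 1) = -10*11/6 + ((-6 + 9**2) - 12)*(-23 - 1) = -55/3 + ((-6 + 81) - 12)*(-24) = -55/3 + (75 - 12)*(-24) = -55/3 + 63*(-24) = -55/3 - 1512 = -4591/3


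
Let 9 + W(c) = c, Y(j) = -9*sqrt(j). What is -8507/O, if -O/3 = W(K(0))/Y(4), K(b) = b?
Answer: 17014/3 ≈ 5671.3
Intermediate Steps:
W(c) = -9 + c
O = -3/2 (O = -3*(-9 + 0)/((-9*sqrt(4))) = -(-27)/((-9*2)) = -(-27)/(-18) = -(-27)*(-1)/18 = -3*1/2 = -3/2 ≈ -1.5000)
-8507/O = -8507/(-3/2) = -8507*(-2/3) = 17014/3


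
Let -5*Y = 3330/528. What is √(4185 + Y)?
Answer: √8099718/44 ≈ 64.682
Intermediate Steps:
Y = -111/88 (Y = -666/528 = -⅕*555/88 = -111/88 ≈ -1.2614)
√(4185 + Y) = √(4185 - 111/88) = √(368169/88) = √8099718/44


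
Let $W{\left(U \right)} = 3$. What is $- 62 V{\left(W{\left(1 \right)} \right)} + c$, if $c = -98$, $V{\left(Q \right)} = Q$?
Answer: $-284$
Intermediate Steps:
$- 62 V{\left(W{\left(1 \right)} \right)} + c = \left(-62\right) 3 - 98 = -186 - 98 = -284$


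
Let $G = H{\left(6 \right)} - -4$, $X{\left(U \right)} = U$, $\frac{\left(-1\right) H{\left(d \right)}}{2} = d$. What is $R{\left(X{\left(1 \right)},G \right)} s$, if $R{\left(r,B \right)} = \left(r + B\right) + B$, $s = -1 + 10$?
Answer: $-135$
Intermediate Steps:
$H{\left(d \right)} = - 2 d$
$s = 9$
$G = -8$ ($G = \left(-2\right) 6 - -4 = -12 + 4 = -8$)
$R{\left(r,B \right)} = r + 2 B$ ($R{\left(r,B \right)} = \left(B + r\right) + B = r + 2 B$)
$R{\left(X{\left(1 \right)},G \right)} s = \left(1 + 2 \left(-8\right)\right) 9 = \left(1 - 16\right) 9 = \left(-15\right) 9 = -135$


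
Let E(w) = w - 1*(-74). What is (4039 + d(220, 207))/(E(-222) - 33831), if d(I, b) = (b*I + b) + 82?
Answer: -49868/33979 ≈ -1.4676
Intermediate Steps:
d(I, b) = 82 + b + I*b (d(I, b) = (I*b + b) + 82 = (b + I*b) + 82 = 82 + b + I*b)
E(w) = 74 + w (E(w) = w + 74 = 74 + w)
(4039 + d(220, 207))/(E(-222) - 33831) = (4039 + (82 + 207 + 220*207))/((74 - 222) - 33831) = (4039 + (82 + 207 + 45540))/(-148 - 33831) = (4039 + 45829)/(-33979) = 49868*(-1/33979) = -49868/33979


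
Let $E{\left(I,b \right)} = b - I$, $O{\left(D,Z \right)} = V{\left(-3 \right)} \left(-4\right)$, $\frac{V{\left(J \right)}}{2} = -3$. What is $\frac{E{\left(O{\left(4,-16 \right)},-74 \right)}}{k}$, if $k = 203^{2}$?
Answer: $- \frac{2}{841} \approx -0.0023781$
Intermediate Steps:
$V{\left(J \right)} = -6$ ($V{\left(J \right)} = 2 \left(-3\right) = -6$)
$O{\left(D,Z \right)} = 24$ ($O{\left(D,Z \right)} = \left(-6\right) \left(-4\right) = 24$)
$k = 41209$
$\frac{E{\left(O{\left(4,-16 \right)},-74 \right)}}{k} = \frac{-74 - 24}{41209} = \left(-74 - 24\right) \frac{1}{41209} = \left(-98\right) \frac{1}{41209} = - \frac{2}{841}$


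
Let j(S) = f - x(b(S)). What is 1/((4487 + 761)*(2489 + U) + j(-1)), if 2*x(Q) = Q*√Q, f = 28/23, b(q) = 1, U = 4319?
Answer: 46/1643505697 ≈ 2.7989e-8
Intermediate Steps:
f = 28/23 (f = 28*(1/23) = 28/23 ≈ 1.2174)
x(Q) = Q^(3/2)/2 (x(Q) = (Q*√Q)/2 = Q^(3/2)/2)
j(S) = 33/46 (j(S) = 28/23 - 1^(3/2)/2 = 28/23 - 1/2 = 28/23 - 1*½ = 28/23 - ½ = 33/46)
1/((4487 + 761)*(2489 + U) + j(-1)) = 1/((4487 + 761)*(2489 + 4319) + 33/46) = 1/(5248*6808 + 33/46) = 1/(35728384 + 33/46) = 1/(1643505697/46) = 46/1643505697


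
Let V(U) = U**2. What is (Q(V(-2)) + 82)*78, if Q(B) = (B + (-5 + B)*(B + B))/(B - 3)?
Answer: 6084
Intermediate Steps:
Q(B) = (B + 2*B*(-5 + B))/(-3 + B) (Q(B) = (B + (-5 + B)*(2*B))/(-3 + B) = (B + 2*B*(-5 + B))/(-3 + B))
(Q(V(-2)) + 82)*78 = ((-2)**2*(-9 + 2*(-2)**2)/(-3 + (-2)**2) + 82)*78 = (4*(-9 + 2*4)/(-3 + 4) + 82)*78 = (4*(-9 + 8)/1 + 82)*78 = (4*1*(-1) + 82)*78 = (-4 + 82)*78 = 78*78 = 6084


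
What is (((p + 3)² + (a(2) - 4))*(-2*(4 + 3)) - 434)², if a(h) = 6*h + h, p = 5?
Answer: 2160900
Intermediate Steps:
a(h) = 7*h
(((p + 3)² + (a(2) - 4))*(-2*(4 + 3)) - 434)² = (((5 + 3)² + (7*2 - 4))*(-2*(4 + 3)) - 434)² = ((8² + (14 - 4))*(-2*7) - 434)² = ((64 + 10)*(-14) - 434)² = (74*(-14) - 434)² = (-1036 - 434)² = (-1470)² = 2160900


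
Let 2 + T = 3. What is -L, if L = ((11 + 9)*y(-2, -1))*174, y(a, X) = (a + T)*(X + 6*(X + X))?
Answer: -45240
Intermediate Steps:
T = 1 (T = -2 + 3 = 1)
y(a, X) = 13*X*(1 + a) (y(a, X) = (a + 1)*(X + 6*(X + X)) = (1 + a)*(X + 6*(2*X)) = (1 + a)*(X + 12*X) = (1 + a)*(13*X) = 13*X*(1 + a))
L = 45240 (L = ((11 + 9)*(13*(-1)*(1 - 2)))*174 = (20*(13*(-1)*(-1)))*174 = (20*13)*174 = 260*174 = 45240)
-L = -1*45240 = -45240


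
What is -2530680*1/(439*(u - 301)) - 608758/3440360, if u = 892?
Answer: -1477398649857/148766326940 ≈ -9.9310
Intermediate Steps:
-2530680*1/(439*(u - 301)) - 608758/3440360 = -2530680*1/(439*(892 - 301)) - 608758/3440360 = -2530680/(439*591) - 608758*1/3440360 = -2530680/259449 - 304379/1720180 = -2530680*1/259449 - 304379/1720180 = -843560/86483 - 304379/1720180 = -1477398649857/148766326940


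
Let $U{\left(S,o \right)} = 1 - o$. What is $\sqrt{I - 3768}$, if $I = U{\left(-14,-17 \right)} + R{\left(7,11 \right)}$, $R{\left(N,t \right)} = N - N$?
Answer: $25 i \sqrt{6} \approx 61.237 i$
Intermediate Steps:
$R{\left(N,t \right)} = 0$
$I = 18$ ($I = \left(1 - -17\right) + 0 = \left(1 + 17\right) + 0 = 18 + 0 = 18$)
$\sqrt{I - 3768} = \sqrt{18 - 3768} = \sqrt{-3750} = 25 i \sqrt{6}$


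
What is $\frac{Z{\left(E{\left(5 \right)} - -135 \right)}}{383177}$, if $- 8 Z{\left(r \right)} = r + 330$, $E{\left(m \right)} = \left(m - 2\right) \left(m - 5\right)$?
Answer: $- \frac{465}{3065416} \approx -0.00015169$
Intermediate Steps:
$E{\left(m \right)} = \left(-5 + m\right) \left(-2 + m\right)$ ($E{\left(m \right)} = \left(-2 + m\right) \left(-5 + m\right) = \left(-5 + m\right) \left(-2 + m\right)$)
$Z{\left(r \right)} = - \frac{165}{4} - \frac{r}{8}$ ($Z{\left(r \right)} = - \frac{r + 330}{8} = - \frac{330 + r}{8} = - \frac{165}{4} - \frac{r}{8}$)
$\frac{Z{\left(E{\left(5 \right)} - -135 \right)}}{383177} = \frac{- \frac{165}{4} - \frac{\left(10 + 5^{2} - 35\right) - -135}{8}}{383177} = \left(- \frac{165}{4} - \frac{\left(10 + 25 - 35\right) + 135}{8}\right) \frac{1}{383177} = \left(- \frac{165}{4} - \frac{0 + 135}{8}\right) \frac{1}{383177} = \left(- \frac{165}{4} - \frac{135}{8}\right) \frac{1}{383177} = \left(- \frac{465}{8}\right) \frac{1}{383177} = - \frac{465}{3065416}$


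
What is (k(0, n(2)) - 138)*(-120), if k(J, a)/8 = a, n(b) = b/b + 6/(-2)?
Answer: 18480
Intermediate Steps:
n(b) = -2 (n(b) = 1 + 6*(-½) = 1 - 3 = -2)
k(J, a) = 8*a
(k(0, n(2)) - 138)*(-120) = (8*(-2) - 138)*(-120) = (-16 - 138)*(-120) = -154*(-120) = 18480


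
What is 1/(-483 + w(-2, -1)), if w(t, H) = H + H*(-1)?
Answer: -1/483 ≈ -0.0020704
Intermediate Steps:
w(t, H) = 0 (w(t, H) = H - H = 0)
1/(-483 + w(-2, -1)) = 1/(-483 + 0) = 1/(-483) = -1/483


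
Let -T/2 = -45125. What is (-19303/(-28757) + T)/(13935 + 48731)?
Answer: 2595338553/1802086162 ≈ 1.4402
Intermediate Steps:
T = 90250 (T = -2*(-45125) = 90250)
(-19303/(-28757) + T)/(13935 + 48731) = (-19303/(-28757) + 90250)/(13935 + 48731) = (-19303*(-1/28757) + 90250)/62666 = (19303/28757 + 90250)*(1/62666) = (2595338553/28757)*(1/62666) = 2595338553/1802086162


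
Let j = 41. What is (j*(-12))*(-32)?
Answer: 15744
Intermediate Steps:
(j*(-12))*(-32) = (41*(-12))*(-32) = -492*(-32) = 15744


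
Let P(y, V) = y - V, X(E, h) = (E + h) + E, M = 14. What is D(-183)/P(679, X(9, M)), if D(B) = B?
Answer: -183/647 ≈ -0.28284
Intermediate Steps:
X(E, h) = h + 2*E
D(-183)/P(679, X(9, M)) = -183/(679 - (14 + 2*9)) = -183/(679 - (14 + 18)) = -183/(679 - 1*32) = -183/(679 - 32) = -183/647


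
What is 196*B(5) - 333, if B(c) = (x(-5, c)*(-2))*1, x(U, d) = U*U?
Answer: -10133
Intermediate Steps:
x(U, d) = U²
B(c) = -50 (B(c) = ((-5)²*(-2))*1 = (25*(-2))*1 = -50*1 = -50)
196*B(5) - 333 = 196*(-50) - 333 = -9800 - 333 = -10133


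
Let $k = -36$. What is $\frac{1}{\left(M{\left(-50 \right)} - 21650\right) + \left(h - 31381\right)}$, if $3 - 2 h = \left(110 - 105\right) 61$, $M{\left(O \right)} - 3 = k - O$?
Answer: $- \frac{1}{53165} \approx -1.8809 \cdot 10^{-5}$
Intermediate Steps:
$M{\left(O \right)} = -33 - O$ ($M{\left(O \right)} = 3 - \left(36 + O\right) = -33 - O$)
$h = -151$ ($h = \frac{3}{2} - \frac{\left(110 - 105\right) 61}{2} = \frac{3}{2} - \frac{5 \cdot 61}{2} = \frac{3}{2} - \frac{305}{2} = -151$)
$\frac{1}{\left(M{\left(-50 \right)} - 21650\right) + \left(h - 31381\right)} = \frac{1}{\left(\left(-33 - -50\right) - 21650\right) - 31532} = \frac{1}{\left(\left(-33 + 50\right) - 21650\right) - 31532} = \frac{1}{\left(17 - 21650\right) - 31532} = \frac{1}{-21633 - 31532} = \frac{1}{-53165} = - \frac{1}{53165}$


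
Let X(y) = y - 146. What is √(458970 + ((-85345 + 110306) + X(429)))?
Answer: √484214 ≈ 695.85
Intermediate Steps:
X(y) = -146 + y
√(458970 + ((-85345 + 110306) + X(429))) = √(458970 + ((-85345 + 110306) + (-146 + 429))) = √(458970 + (24961 + 283)) = √(458970 + 25244) = √484214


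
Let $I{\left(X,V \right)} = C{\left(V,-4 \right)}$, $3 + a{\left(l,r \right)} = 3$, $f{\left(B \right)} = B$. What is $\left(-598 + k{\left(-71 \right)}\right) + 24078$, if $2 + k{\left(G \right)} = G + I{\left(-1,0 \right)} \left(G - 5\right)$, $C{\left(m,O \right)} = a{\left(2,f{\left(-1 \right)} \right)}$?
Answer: $23407$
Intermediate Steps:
$a{\left(l,r \right)} = 0$ ($a{\left(l,r \right)} = -3 + 3 = 0$)
$C{\left(m,O \right)} = 0$
$I{\left(X,V \right)} = 0$
$k{\left(G \right)} = -2 + G$ ($k{\left(G \right)} = -2 + \left(G + 0 \left(G - 5\right)\right) = -2 + \left(G + 0 \left(-5 + G\right)\right) = -2 + \left(G + 0\right) = -2 + G$)
$\left(-598 + k{\left(-71 \right)}\right) + 24078 = \left(-598 - 73\right) + 24078 = -671 + 24078 = 23407$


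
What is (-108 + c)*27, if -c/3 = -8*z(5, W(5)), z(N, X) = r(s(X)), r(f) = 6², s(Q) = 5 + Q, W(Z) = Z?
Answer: 20412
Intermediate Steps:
r(f) = 36
z(N, X) = 36
c = 864 (c = -(-24)*36 = -3*(-288) = 864)
(-108 + c)*27 = (-108 + 864)*27 = 756*27 = 20412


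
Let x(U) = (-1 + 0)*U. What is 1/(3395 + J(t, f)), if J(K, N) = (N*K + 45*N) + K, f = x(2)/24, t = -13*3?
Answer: 2/6711 ≈ 0.00029802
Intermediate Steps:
t = -39
x(U) = -U
f = -1/12 (f = -1*2/24 = -2*1/24 = -1/12 ≈ -0.083333)
J(K, N) = K + 45*N + K*N (J(K, N) = (K*N + 45*N) + K = (45*N + K*N) + K = K + 45*N + K*N)
1/(3395 + J(t, f)) = 1/(3395 + (-39 + 45*(-1/12) - 39*(-1/12))) = 1/(3395 + (-39 - 15/4 + 13/4)) = 1/(3395 - 79/2) = 1/(6711/2) = 2/6711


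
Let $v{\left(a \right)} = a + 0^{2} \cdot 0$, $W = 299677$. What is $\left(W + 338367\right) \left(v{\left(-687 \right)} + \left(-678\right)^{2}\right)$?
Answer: $292860281868$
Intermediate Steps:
$v{\left(a \right)} = a$ ($v{\left(a \right)} = a + 0 \cdot 0 = a + 0 = a$)
$\left(W + 338367\right) \left(v{\left(-687 \right)} + \left(-678\right)^{2}\right) = \left(299677 + 338367\right) \left(-687 + \left(-678\right)^{2}\right) = 638044 \left(-687 + 459684\right) = 638044 \cdot 458997 = 292860281868$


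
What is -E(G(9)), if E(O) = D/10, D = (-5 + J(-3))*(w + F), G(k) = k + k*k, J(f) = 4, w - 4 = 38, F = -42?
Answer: 0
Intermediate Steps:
w = 42 (w = 4 + 38 = 42)
G(k) = k + k**2
D = 0 (D = (-5 + 4)*(42 - 42) = -1*0 = 0)
E(O) = 0 (E(O) = 0/10 = 0*(1/10) = 0)
-E(G(9)) = -1*0 = 0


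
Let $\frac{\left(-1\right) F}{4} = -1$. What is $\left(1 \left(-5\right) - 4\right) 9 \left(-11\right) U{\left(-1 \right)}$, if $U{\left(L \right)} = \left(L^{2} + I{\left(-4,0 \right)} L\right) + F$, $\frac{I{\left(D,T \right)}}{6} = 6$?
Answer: $-27621$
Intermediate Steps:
$F = 4$ ($F = \left(-4\right) \left(-1\right) = 4$)
$I{\left(D,T \right)} = 36$ ($I{\left(D,T \right)} = 6 \cdot 6 = 36$)
$U{\left(L \right)} = 4 + L^{2} + 36 L$ ($U{\left(L \right)} = \left(L^{2} + 36 L\right) + 4 = 4 + L^{2} + 36 L$)
$\left(1 \left(-5\right) - 4\right) 9 \left(-11\right) U{\left(-1 \right)} = \left(1 \left(-5\right) - 4\right) 9 \left(-11\right) \left(4 + \left(-1\right)^{2} + 36 \left(-1\right)\right) = \left(-5 - 4\right) \left(- 99 \left(4 + 1 - 36\right)\right) = - 9 \left(\left(-99\right) \left(-31\right)\right) = \left(-9\right) 3069 = -27621$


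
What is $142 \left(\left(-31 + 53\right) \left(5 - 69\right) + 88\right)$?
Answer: $-187440$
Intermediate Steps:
$142 \left(\left(-31 + 53\right) \left(5 - 69\right) + 88\right) = 142 \left(22 \left(-64\right) + 88\right) = 142 \left(-1408 + 88\right) = 142 \left(-1320\right) = -187440$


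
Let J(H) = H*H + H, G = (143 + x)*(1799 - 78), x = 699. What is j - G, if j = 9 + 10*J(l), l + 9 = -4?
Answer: -1447513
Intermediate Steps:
G = 1449082 (G = (143 + 699)*(1799 - 78) = 842*1721 = 1449082)
l = -13 (l = -9 - 4 = -13)
J(H) = H + H² (J(H) = H² + H = H + H²)
j = 1569 (j = 9 + 10*(-13*(1 - 13)) = 9 + 10*(-13*(-12)) = 9 + 10*156 = 9 + 1560 = 1569)
j - G = 1569 - 1*1449082 = 1569 - 1449082 = -1447513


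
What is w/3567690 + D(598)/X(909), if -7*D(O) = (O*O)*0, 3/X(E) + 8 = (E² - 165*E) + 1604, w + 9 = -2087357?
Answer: -1043683/1783845 ≈ -0.58508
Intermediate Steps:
w = -2087366 (w = -9 - 2087357 = -2087366)
X(E) = 3/(1596 + E² - 165*E) (X(E) = 3/(-8 + ((E² - 165*E) + 1604)) = 3/(-8 + (1604 + E² - 165*E)) = 3/(1596 + E² - 165*E))
D(O) = 0 (D(O) = -O*O*0/7 = -O²*0/7 = -⅐*0 = 0)
w/3567690 + D(598)/X(909) = -2087366/3567690 + 0/((3/(1596 + 909² - 165*909))) = -2087366*1/3567690 + 0/((3/(1596 + 826281 - 149985))) = -1043683/1783845 + 0/((3/677892)) = -1043683/1783845 + 0/((3*(1/677892))) = -1043683/1783845 + 0/(1/225964) = -1043683/1783845 + 0*225964 = -1043683/1783845 + 0 = -1043683/1783845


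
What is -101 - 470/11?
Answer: -1581/11 ≈ -143.73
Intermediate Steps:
-101 - 470/11 = -1581/11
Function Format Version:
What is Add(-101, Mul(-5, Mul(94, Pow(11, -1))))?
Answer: Rational(-1581, 11) ≈ -143.73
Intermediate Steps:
Add(-101, Mul(-5, Mul(94, Pow(11, -1)))) = Add(-101, Mul(-5, Mul(94, Rational(1, 11)))) = Add(-101, Mul(-5, Rational(94, 11))) = Add(-101, Rational(-470, 11)) = Rational(-1581, 11)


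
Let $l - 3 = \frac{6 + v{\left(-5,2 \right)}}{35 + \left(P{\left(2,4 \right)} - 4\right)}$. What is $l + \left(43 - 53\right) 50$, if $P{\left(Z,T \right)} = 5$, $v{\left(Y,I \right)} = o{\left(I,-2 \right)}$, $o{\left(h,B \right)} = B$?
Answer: $- \frac{4472}{9} \approx -496.89$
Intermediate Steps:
$v{\left(Y,I \right)} = -2$
$l = \frac{28}{9}$ ($l = 3 + \frac{6 - 2}{35 + \left(5 - 4\right)} = 3 + \frac{4}{35 + \left(5 - 4\right)} = 3 + \frac{4}{35 + 1} = 3 + \frac{4}{36} = 3 + 4 \cdot \frac{1}{36} = 3 + \frac{1}{9} = \frac{28}{9} \approx 3.1111$)
$l + \left(43 - 53\right) 50 = \frac{28}{9} + \left(43 - 53\right) 50 = \frac{28}{9} - 500 = - \frac{4472}{9}$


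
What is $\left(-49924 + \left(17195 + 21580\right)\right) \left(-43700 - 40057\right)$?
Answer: $933806793$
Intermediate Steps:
$\left(-49924 + \left(17195 + 21580\right)\right) \left(-43700 - 40057\right) = \left(-49924 + 38775\right) \left(-83757\right) = \left(-11149\right) \left(-83757\right) = 933806793$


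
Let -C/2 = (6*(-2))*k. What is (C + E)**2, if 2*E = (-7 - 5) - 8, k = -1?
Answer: 1156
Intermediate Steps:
C = -24 (C = -2*6*(-2)*(-1) = -(-24)*(-1) = -2*12 = -24)
E = -10 (E = ((-7 - 5) - 8)/2 = (-12 - 8)/2 = (1/2)*(-20) = -10)
(C + E)**2 = (-24 - 10)**2 = (-34)**2 = 1156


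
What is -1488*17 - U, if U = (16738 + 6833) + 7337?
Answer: -56204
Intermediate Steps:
U = 30908 (U = 23571 + 7337 = 30908)
-1488*17 - U = -1488*17 - 1*30908 = -25296 - 30908 = -56204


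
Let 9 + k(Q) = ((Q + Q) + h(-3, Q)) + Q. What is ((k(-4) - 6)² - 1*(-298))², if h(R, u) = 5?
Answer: 611524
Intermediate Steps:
k(Q) = -4 + 3*Q (k(Q) = -9 + (((Q + Q) + 5) + Q) = -9 + ((2*Q + 5) + Q) = -9 + ((5 + 2*Q) + Q) = -9 + (5 + 3*Q) = -4 + 3*Q)
((k(-4) - 6)² - 1*(-298))² = (((-4 + 3*(-4)) - 6)² - 1*(-298))² = (((-4 - 12) - 6)² + 298)² = ((-16 - 6)² + 298)² = ((-22)² + 298)² = (484 + 298)² = 782² = 611524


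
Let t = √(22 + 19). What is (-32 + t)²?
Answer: (32 - √41)² ≈ 655.20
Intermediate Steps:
t = √41 ≈ 6.4031
(-32 + t)² = (-32 + √41)²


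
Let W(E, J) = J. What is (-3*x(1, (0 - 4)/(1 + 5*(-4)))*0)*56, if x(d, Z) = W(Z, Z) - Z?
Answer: 0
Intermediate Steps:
x(d, Z) = 0 (x(d, Z) = Z - Z = 0)
(-3*x(1, (0 - 4)/(1 + 5*(-4)))*0)*56 = (-3*0*0)*56 = (0*0)*56 = 0*56 = 0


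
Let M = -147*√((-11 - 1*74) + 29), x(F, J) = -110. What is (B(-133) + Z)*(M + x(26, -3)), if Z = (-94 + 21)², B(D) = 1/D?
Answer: -77963160/133 - 29767752*I*√14/19 ≈ -5.8619e+5 - 5.8621e+6*I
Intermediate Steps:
Z = 5329 (Z = (-73)² = 5329)
M = -294*I*√14 (M = -147*√((-11 - 74) + 29) = -147*√(-85 + 29) = -294*I*√14 ≈ -1100.0*I)
(B(-133) + Z)*(M + x(26, -3)) = (1/(-133) + 5329)*(-294*I*√14 - 110) = (-1/133 + 5329)*(-110 - 294*I*√14) = 708756*(-110 - 294*I*√14)/133 = -77963160/133 - 29767752*I*√14/19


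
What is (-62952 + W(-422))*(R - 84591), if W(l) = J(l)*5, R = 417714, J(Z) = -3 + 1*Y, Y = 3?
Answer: -20970759096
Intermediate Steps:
J(Z) = 0 (J(Z) = -3 + 1*3 = -3 + 3 = 0)
W(l) = 0 (W(l) = 0*5 = 0)
(-62952 + W(-422))*(R - 84591) = (-62952 + 0)*(417714 - 84591) = -62952*333123 = -20970759096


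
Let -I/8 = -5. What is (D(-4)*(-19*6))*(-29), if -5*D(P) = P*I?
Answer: 105792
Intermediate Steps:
I = 40 (I = -8*(-5) = 40)
D(P) = -8*P (D(P) = -P*40/5 = -8*P)
(D(-4)*(-19*6))*(-29) = ((-8*(-4))*(-19*6))*(-29) = (32*(-114))*(-29) = -3648*(-29) = 105792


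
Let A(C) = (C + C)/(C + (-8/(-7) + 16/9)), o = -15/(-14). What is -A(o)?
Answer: -270/503 ≈ -0.53678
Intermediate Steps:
o = 15/14 (o = -15*(-1/14) = 15/14 ≈ 1.0714)
A(C) = 2*C/(184/63 + C) (A(C) = (2*C)/(C + (-8*(-1/7) + 16*(1/9))) = (2*C)/(C + (8/7 + 16/9)) = (2*C)/(C + 184/63) = (2*C)/(184/63 + C) = 2*C/(184/63 + C))
-A(o) = -126*15/(14*(184 + 63*(15/14))) = -126*15/(14*(184 + 135/2)) = -126*15/(14*503/2) = -126*15*2/(14*503) = -1*270/503 = -270/503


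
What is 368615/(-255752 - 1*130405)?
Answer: -368615/386157 ≈ -0.95457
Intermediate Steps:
368615/(-255752 - 1*130405) = 368615/(-255752 - 130405) = 368615/(-386157) = 368615*(-1/386157) = -368615/386157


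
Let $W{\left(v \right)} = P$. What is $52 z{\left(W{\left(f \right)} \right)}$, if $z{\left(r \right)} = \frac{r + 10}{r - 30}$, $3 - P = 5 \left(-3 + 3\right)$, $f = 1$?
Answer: $- \frac{676}{27} \approx -25.037$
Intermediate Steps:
$P = 3$ ($P = 3 - 5 \left(-3 + 3\right) = 3 - 5 \cdot 0 = 3 - 0 = 3 + 0 = 3$)
$W{\left(v \right)} = 3$
$z{\left(r \right)} = \frac{10 + r}{-30 + r}$
$52 z{\left(W{\left(f \right)} \right)} = 52 \frac{10 + 3}{-30 + 3} = 52 \frac{1}{-27} \cdot 13 = 52 \left(\left(- \frac{1}{27}\right) 13\right) = 52 \left(- \frac{13}{27}\right) = - \frac{676}{27}$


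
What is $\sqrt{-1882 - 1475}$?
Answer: $3 i \sqrt{373} \approx 57.94 i$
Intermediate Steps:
$\sqrt{-1882 - 1475} = \sqrt{-3357} = 3 i \sqrt{373}$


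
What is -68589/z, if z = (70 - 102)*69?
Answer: 22863/736 ≈ 31.064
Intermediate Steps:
z = -2208 (z = -32*69 = -2208)
-68589/z = -68589/(-2208) = -68589*(-1/2208) = 22863/736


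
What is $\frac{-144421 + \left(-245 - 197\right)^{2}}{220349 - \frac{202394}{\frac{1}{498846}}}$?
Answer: $- \frac{50943}{100963216975} \approx -5.0457 \cdot 10^{-7}$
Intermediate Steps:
$\frac{-144421 + \left(-245 - 197\right)^{2}}{220349 - \frac{202394}{\frac{1}{498846}}} = \frac{-144421 + \left(-442\right)^{2}}{220349 - 202394 \frac{1}{\frac{1}{498846}}} = \frac{-144421 + 195364}{220349 - 100963437324} = \frac{50943}{220349 - 100963437324} = \frac{50943}{-100963216975} = 50943 \left(- \frac{1}{100963216975}\right) = - \frac{50943}{100963216975}$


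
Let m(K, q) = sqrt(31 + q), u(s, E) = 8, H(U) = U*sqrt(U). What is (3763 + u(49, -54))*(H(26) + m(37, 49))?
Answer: 15084*sqrt(5) + 98046*sqrt(26) ≈ 5.3367e+5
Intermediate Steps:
H(U) = U**(3/2)
(3763 + u(49, -54))*(H(26) + m(37, 49)) = (3763 + 8)*(26**(3/2) + sqrt(31 + 49)) = 3771*(26*sqrt(26) + sqrt(80)) = 3771*(26*sqrt(26) + 4*sqrt(5)) = 3771*(4*sqrt(5) + 26*sqrt(26)) = 15084*sqrt(5) + 98046*sqrt(26)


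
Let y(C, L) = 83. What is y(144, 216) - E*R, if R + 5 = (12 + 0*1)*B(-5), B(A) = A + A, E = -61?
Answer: -7542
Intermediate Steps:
B(A) = 2*A
R = -125 (R = -5 + (12 + 0*1)*(2*(-5)) = -5 + (12 + 0)*(-10) = -5 + 12*(-10) = -5 - 120 = -125)
y(144, 216) - E*R = 83 - (-61)*(-125) = 83 - 1*7625 = 83 - 7625 = -7542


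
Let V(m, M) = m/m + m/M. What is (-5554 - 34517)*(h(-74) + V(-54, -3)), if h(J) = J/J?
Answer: -801420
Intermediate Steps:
V(m, M) = 1 + m/M
h(J) = 1
(-5554 - 34517)*(h(-74) + V(-54, -3)) = (-5554 - 34517)*(1 + (-3 - 54)/(-3)) = -40071*(1 - 1/3*(-57)) = -40071*(1 + 19) = -40071*20 = -801420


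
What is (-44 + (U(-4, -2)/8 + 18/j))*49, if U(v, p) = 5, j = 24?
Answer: -16709/8 ≈ -2088.6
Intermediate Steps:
(-44 + (U(-4, -2)/8 + 18/j))*49 = (-44 + (5/8 + 18/24))*49 = (-44 + (5*(1/8) + 18*(1/24)))*49 = (-44 + (5/8 + 3/4))*49 = (-44 + 11/8)*49 = -341/8*49 = -16709/8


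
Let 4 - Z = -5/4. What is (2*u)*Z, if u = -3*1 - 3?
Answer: -63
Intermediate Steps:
u = -6 (u = -3 - 3 = -6)
Z = 21/4 (Z = 4 - (-5)/4 = 4 - 1*(-5/4) = 4 + 5/4 = 21/4 ≈ 5.2500)
(2*u)*Z = (2*(-6))*(21/4) = -12*21/4 = -63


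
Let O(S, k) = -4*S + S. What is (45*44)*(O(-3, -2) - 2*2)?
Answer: 9900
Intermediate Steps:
O(S, k) = -3*S
(45*44)*(O(-3, -2) - 2*2) = (45*44)*(-3*(-3) - 2*2) = 1980*(9 - 4) = 1980*5 = 9900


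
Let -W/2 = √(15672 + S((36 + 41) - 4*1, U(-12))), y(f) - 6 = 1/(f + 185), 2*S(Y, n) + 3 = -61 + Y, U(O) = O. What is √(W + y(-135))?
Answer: √(602 - 100*√62706)/10 ≈ 15.633*I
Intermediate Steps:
S(Y, n) = -32 + Y/2 (S(Y, n) = -3/2 + (-61 + Y)/2 = -3/2 + (-61/2 + Y/2) = -32 + Y/2)
y(f) = 6 + 1/(185 + f) (y(f) = 6 + 1/(f + 185) = 6 + 1/(185 + f))
W = -√62706 (W = -2*√(15672 + (-32 + ((36 + 41) - 4*1)/2)) = -2*√(15672 + (-32 + (77 - 4)/2)) = -2*√(15672 + (-32 + (½)*73)) = -2*√(15672 + (-32 + 73/2)) = -2*√(15672 + 9/2) = -√62706 ≈ -250.41)
√(W + y(-135)) = √(-√62706 + (1111 + 6*(-135))/(185 - 135)) = √(-√62706 + (1111 - 810)/50) = √(-√62706 + (1/50)*301) = √(-√62706 + 301/50) = √(301/50 - √62706)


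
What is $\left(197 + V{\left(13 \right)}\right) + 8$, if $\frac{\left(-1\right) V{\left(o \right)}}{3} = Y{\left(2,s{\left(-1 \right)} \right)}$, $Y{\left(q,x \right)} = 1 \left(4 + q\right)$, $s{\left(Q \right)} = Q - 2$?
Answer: $187$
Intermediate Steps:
$s{\left(Q \right)} = -2 + Q$
$Y{\left(q,x \right)} = 4 + q$
$V{\left(o \right)} = -18$ ($V{\left(o \right)} = - 3 \left(4 + 2\right) = \left(-3\right) 6 = -18$)
$\left(197 + V{\left(13 \right)}\right) + 8 = \left(197 - 18\right) + 8 = 179 + 8 = 187$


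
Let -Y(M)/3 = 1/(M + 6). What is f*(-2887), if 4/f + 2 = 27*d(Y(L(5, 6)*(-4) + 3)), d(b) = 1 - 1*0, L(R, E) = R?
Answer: -11548/25 ≈ -461.92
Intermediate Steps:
Y(M) = -3/(6 + M) (Y(M) = -3/(M + 6) = -3/(6 + M))
d(b) = 1 (d(b) = 1 + 0 = 1)
f = 4/25 (f = 4/(-2 + 27*1) = 4/(-2 + 27) = 4/25 ≈ 0.16000)
f*(-2887) = (4/25)*(-2887) = -11548/25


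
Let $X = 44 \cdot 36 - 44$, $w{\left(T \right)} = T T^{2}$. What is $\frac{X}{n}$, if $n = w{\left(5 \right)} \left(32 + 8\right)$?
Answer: $\frac{77}{250} \approx 0.308$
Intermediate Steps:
$w{\left(T \right)} = T^{3}$
$X = 1540$ ($X = 1584 - 44 = 1540$)
$n = 5000$ ($n = 5^{3} \left(32 + 8\right) = 125 \cdot 40 = 5000$)
$\frac{X}{n} = \frac{1540}{5000} = 1540 \cdot \frac{1}{5000} = \frac{77}{250}$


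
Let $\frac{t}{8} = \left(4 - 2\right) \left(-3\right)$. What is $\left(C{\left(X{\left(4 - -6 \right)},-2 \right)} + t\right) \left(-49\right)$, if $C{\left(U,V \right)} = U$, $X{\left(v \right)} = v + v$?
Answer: $1372$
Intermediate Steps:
$X{\left(v \right)} = 2 v$
$t = -48$ ($t = 8 \left(4 - 2\right) \left(-3\right) = 8 \cdot 2 \left(-3\right) = 8 \left(-6\right) = -48$)
$\left(C{\left(X{\left(4 - -6 \right)},-2 \right)} + t\right) \left(-49\right) = \left(2 \left(4 - -6\right) - 48\right) \left(-49\right) = \left(2 \left(4 + 6\right) - 48\right) \left(-49\right) = \left(2 \cdot 10 - 48\right) \left(-49\right) = \left(20 - 48\right) \left(-49\right) = \left(-28\right) \left(-49\right) = 1372$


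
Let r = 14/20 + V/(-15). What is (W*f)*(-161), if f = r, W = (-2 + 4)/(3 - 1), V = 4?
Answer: -2093/30 ≈ -69.767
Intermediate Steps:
W = 1 (W = 2/2 = 2*(½) = 1)
r = 13/30 (r = 14/20 + 4/(-15) = 14*(1/20) + 4*(-1/15) = 7/10 - 4/15 = 13/30 ≈ 0.43333)
f = 13/30 ≈ 0.43333
(W*f)*(-161) = (1*(13/30))*(-161) = (13/30)*(-161) = -2093/30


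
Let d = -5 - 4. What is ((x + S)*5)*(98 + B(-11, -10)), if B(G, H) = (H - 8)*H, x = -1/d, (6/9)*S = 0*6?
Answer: 1390/9 ≈ 154.44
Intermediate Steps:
S = 0 (S = 3*(0*6)/2 = (3/2)*0 = 0)
d = -9
x = ⅑ (x = -1/(-9) = -1*(-⅑) = ⅑ ≈ 0.11111)
B(G, H) = H*(-8 + H) (B(G, H) = (-8 + H)*H = H*(-8 + H))
((x + S)*5)*(98 + B(-11, -10)) = ((⅑ + 0)*5)*(98 - 10*(-8 - 10)) = ((⅑)*5)*(98 - 10*(-18)) = 5*(98 + 180)/9 = (5/9)*278 = 1390/9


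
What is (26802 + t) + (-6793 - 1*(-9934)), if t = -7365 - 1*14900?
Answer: 7678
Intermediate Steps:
t = -22265 (t = -7365 - 14900 = -22265)
(26802 + t) + (-6793 - 1*(-9934)) = (26802 - 22265) + (-6793 - 1*(-9934)) = 4537 + (-6793 + 9934) = 4537 + 3141 = 7678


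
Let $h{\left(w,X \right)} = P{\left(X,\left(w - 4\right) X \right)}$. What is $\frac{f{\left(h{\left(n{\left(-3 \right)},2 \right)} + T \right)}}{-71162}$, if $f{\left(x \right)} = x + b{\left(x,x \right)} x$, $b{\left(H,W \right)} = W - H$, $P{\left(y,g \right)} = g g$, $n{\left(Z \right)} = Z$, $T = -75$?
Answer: $- \frac{121}{71162} \approx -0.0017003$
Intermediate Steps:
$P{\left(y,g \right)} = g^{2}$
$h{\left(w,X \right)} = X^{2} \left(-4 + w\right)^{2}$ ($h{\left(w,X \right)} = \left(\left(w - 4\right) X\right)^{2} = \left(\left(-4 + w\right) X\right)^{2} = \left(X \left(-4 + w\right)\right)^{2} = X^{2} \left(-4 + w\right)^{2}$)
$f{\left(x \right)} = x$ ($f{\left(x \right)} = x + \left(x - x\right) x = x + 0 x = x + 0 = x$)
$\frac{f{\left(h{\left(n{\left(-3 \right)},2 \right)} + T \right)}}{-71162} = \frac{2^{2} \left(-4 - 3\right)^{2} - 75}{-71162} = \left(4 \left(-7\right)^{2} - 75\right) \left(- \frac{1}{71162}\right) = \left(4 \cdot 49 - 75\right) \left(- \frac{1}{71162}\right) = \left(196 - 75\right) \left(- \frac{1}{71162}\right) = 121 \left(- \frac{1}{71162}\right) = - \frac{121}{71162}$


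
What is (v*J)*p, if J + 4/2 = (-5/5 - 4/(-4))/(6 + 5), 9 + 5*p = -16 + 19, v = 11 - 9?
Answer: 24/5 ≈ 4.8000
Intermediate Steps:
v = 2
p = -6/5 (p = -9/5 + (-16 + 19)/5 = -9/5 + (⅕)*3 = -9/5 + ⅗ = -6/5 ≈ -1.2000)
J = -2 (J = -2 + (-5/5 - 4/(-4))/(6 + 5) = -2 + (-5*⅕ - 4*(-¼))/11 = -2 + (-1 + 1)/11 = -2 + (1/11)*0 = -2 + 0 = -2)
(v*J)*p = (2*(-2))*(-6/5) = -4*(-6/5) = 24/5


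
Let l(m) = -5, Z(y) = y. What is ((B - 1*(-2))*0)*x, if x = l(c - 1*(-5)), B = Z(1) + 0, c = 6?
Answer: 0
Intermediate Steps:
B = 1 (B = 1 + 0 = 1)
x = -5
((B - 1*(-2))*0)*x = ((1 - 1*(-2))*0)*(-5) = ((1 + 2)*0)*(-5) = (3*0)*(-5) = 0*(-5) = 0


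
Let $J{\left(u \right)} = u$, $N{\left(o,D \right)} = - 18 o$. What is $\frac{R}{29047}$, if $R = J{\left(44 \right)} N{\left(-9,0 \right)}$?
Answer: $\frac{7128}{29047} \approx 0.2454$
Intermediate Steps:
$R = 7128$ ($R = 44 \left(\left(-18\right) \left(-9\right)\right) = 44 \cdot 162 = 7128$)
$\frac{R}{29047} = \frac{7128}{29047}$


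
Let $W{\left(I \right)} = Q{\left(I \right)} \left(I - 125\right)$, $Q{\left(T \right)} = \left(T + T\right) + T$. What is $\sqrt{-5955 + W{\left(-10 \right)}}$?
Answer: $i \sqrt{1905} \approx 43.646 i$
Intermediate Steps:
$Q{\left(T \right)} = 3 T$ ($Q{\left(T \right)} = 2 T + T = 3 T$)
$W{\left(I \right)} = 3 I \left(-125 + I\right)$ ($W{\left(I \right)} = 3 I \left(I - 125\right) = 3 I \left(-125 + I\right)$)
$\sqrt{-5955 + W{\left(-10 \right)}} = \sqrt{-5955 + 3 \left(-10\right) \left(-125 - 10\right)} = \sqrt{-5955 + 3 \left(-10\right) \left(-135\right)} = \sqrt{-5955 + 4050} = \sqrt{-1905} = i \sqrt{1905}$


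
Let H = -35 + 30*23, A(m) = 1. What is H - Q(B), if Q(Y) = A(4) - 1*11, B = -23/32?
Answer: 665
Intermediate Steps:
H = 655 (H = -35 + 690 = 655)
B = -23/32 (B = -23*1/32 = -23/32 ≈ -0.71875)
Q(Y) = -10 (Q(Y) = 1 - 1*11 = 1 - 11 = -10)
H - Q(B) = 655 - 1*(-10) = 655 + 10 = 665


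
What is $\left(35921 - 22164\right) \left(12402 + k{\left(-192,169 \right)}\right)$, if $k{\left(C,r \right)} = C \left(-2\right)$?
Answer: $175897002$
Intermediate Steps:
$k{\left(C,r \right)} = - 2 C$
$\left(35921 - 22164\right) \left(12402 + k{\left(-192,169 \right)}\right) = \left(35921 - 22164\right) \left(12402 - -384\right) = 13757 \left(12402 + 384\right) = 13757 \cdot 12786 = 175897002$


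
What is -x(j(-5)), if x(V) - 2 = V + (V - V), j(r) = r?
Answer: 3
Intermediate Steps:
x(V) = 2 + V (x(V) = 2 + (V + (V - V)) = 2 + (V + 0) = 2 + V)
-x(j(-5)) = -(2 - 5) = -1*(-3) = 3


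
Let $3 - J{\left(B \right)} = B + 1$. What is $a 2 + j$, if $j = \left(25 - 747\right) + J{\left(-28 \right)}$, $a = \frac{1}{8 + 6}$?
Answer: $- \frac{4843}{7} \approx -691.86$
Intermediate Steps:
$a = \frac{1}{14} \approx 0.071429$
$J{\left(B \right)} = 2 - B$ ($J{\left(B \right)} = 3 - \left(B + 1\right) = 3 - \left(1 + B\right) = 2 - B$)
$j = -692$ ($j = \left(25 - 747\right) + \left(2 - -28\right) = -722 + \left(2 + 28\right) = -722 + 30 = -692$)
$a 2 + j = \frac{1}{14} \cdot 2 - 692 = \frac{1}{7} - 692 = - \frac{4843}{7}$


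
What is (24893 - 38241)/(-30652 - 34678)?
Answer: 142/695 ≈ 0.20432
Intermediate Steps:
(24893 - 38241)/(-30652 - 34678) = -13348/(-65330) = -13348*(-1/65330) = 142/695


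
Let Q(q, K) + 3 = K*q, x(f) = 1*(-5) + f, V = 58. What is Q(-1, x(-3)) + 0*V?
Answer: 5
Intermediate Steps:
x(f) = -5 + f
Q(q, K) = -3 + K*q
Q(-1, x(-3)) + 0*V = (-3 + (-5 - 3)*(-1)) + 0*58 = (-3 - 8*(-1)) + 0 = (-3 + 8) + 0 = 5 + 0 = 5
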